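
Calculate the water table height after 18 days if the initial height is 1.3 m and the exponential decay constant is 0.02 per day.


m = m0 * exp(-k*t)
m = 1.3 * exp(-0.02 * 18)
m = 1.3 * exp(-0.3600)

0.9070 m


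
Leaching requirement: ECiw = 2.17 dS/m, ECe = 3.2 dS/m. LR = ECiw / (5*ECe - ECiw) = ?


LR = ECiw / (5*ECe - ECiw)
LR = 2.17 / (5*3.2 - 2.17)
LR = 2.17 / 13.8300

0.1569


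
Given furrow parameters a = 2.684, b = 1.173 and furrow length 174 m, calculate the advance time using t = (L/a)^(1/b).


t = (L/a)^(1/b)
t = (174/2.684)^(1/1.173)
t = 64.828614^(1/1.173)

35.0395 min


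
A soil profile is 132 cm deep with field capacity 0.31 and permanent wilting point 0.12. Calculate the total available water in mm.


AWC = (FC - PWP) * d * 10
AWC = (0.31 - 0.12) * 132 * 10
AWC = 0.1900 * 132 * 10

250.8000 mm


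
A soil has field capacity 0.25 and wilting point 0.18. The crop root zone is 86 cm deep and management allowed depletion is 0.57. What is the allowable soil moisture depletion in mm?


SMD = (FC - PWP) * d * MAD * 10
SMD = (0.25 - 0.18) * 86 * 0.57 * 10
SMD = 0.0700 * 86 * 0.57 * 10

34.3140 mm


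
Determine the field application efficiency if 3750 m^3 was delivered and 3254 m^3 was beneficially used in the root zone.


Ea = V_root / V_field * 100 = 3254 / 3750 * 100 = 86.7733%

86.7733 %


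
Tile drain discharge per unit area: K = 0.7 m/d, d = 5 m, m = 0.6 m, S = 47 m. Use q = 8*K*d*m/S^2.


q = 8*K*d*m/S^2
q = 8*0.7*5*0.6/47^2
q = 16.8000 / 2209

0.0076 m/d


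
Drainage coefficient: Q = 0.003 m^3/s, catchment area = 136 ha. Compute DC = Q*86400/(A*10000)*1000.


DC = Q * 86400 / (A * 10000) * 1000
DC = 0.003 * 86400 / (136 * 10000) * 1000
DC = 259200.0000 / 1360000

0.1906 mm/day


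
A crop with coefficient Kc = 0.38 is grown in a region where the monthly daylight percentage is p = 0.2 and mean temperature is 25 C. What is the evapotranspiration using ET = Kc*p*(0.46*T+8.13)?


ET = Kc * p * (0.46*T + 8.13)
ET = 0.38 * 0.2 * (0.46*25 + 8.13)
ET = 0.38 * 0.2 * 19.6300

1.4919 mm/day


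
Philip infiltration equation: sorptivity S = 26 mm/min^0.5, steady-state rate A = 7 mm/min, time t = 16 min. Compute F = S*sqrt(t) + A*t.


F = S*sqrt(t) + A*t
F = 26*sqrt(16) + 7*16
F = 26*4.000000 + 112

216.0000 mm


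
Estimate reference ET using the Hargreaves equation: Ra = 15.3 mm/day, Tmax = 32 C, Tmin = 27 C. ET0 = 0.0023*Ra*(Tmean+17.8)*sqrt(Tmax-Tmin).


Tmean = (Tmax + Tmin)/2 = (32 + 27)/2 = 29.5
ET0 = 0.0023 * 15.3 * (29.5 + 17.8) * sqrt(32 - 27)
ET0 = 0.0023 * 15.3 * 47.3 * 2.236068

3.7219 mm/day


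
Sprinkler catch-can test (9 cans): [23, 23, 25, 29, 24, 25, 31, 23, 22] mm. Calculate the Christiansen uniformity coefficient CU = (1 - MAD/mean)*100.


mean = 25.000000 mm
MAD = 2.222222 mm
CU = (1 - 2.222222/25.000000)*100

91.1111 %


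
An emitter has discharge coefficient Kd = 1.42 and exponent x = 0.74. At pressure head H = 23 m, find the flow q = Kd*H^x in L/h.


q = Kd * H^x = 1.42 * 23^0.74 = 1.42 * 10.178379

14.4533 L/h


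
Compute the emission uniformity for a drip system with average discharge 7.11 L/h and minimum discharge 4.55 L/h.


EU = (q_min/q_avg)*100 = (4.55/7.11)*100 = 63.9944%

63.9944 %


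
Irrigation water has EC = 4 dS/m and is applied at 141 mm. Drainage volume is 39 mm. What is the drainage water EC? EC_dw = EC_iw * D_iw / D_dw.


EC_dw = EC_iw * D_iw / D_dw
EC_dw = 4 * 141 / 39
EC_dw = 564 / 39

14.4615 dS/m


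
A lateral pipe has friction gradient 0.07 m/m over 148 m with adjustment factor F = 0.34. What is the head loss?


hf = J * L * F = 0.07 * 148 * 0.34 = 3.5224 m

3.5224 m


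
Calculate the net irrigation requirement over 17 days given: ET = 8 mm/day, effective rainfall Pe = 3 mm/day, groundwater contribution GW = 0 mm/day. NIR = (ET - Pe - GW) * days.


Daily deficit = ET - Pe - GW = 8 - 3 - 0 = 5 mm/day
NIR = 5 * 17 = 85 mm

85.0000 mm


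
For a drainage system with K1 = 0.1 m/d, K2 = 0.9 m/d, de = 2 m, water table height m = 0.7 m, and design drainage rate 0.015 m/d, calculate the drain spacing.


S^2 = 8*K2*de*m/q + 4*K1*m^2/q
S^2 = 8*0.9*2*0.7/0.015 + 4*0.1*0.7^2/0.015
S = sqrt(685.0667)

26.1738 m


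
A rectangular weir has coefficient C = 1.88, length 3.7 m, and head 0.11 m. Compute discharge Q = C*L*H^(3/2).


Q = C * L * H^(3/2) = 1.88 * 3.7 * 0.11^1.5 = 1.88 * 3.7 * 0.036483

0.2538 m^3/s


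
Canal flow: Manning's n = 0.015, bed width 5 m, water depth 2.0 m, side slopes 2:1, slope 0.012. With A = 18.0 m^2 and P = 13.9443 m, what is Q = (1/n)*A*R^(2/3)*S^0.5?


R = A/P = 18.0/13.9443 = 1.290850
Q = (1/0.015) * 18.0 * 1.290850^(2/3) * 0.012^0.5

155.8436 m^3/s


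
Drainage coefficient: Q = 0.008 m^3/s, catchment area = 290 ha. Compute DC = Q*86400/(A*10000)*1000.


DC = Q * 86400 / (A * 10000) * 1000
DC = 0.008 * 86400 / (290 * 10000) * 1000
DC = 691200.0000 / 2900000

0.2383 mm/day


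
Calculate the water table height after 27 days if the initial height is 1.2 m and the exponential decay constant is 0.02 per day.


m = m0 * exp(-k*t)
m = 1.2 * exp(-0.02 * 27)
m = 1.2 * exp(-0.5400)

0.6993 m


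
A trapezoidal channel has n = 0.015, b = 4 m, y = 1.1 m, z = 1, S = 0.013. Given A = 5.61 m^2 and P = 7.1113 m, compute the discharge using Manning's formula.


R = A/P = 5.61/7.1113 = 0.788885
Q = (1/0.015) * 5.61 * 0.788885^(2/3) * 0.013^0.5

36.4071 m^3/s


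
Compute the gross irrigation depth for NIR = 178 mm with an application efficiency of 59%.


Ea = 59% = 0.59
GID = NIR / Ea = 178 / 0.59 = 301.6949 mm

301.6949 mm


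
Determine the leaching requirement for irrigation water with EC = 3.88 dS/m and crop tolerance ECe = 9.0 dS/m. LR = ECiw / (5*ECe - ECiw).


LR = ECiw / (5*ECe - ECiw)
LR = 3.88 / (5*9.0 - 3.88)
LR = 3.88 / 41.1200

0.0944


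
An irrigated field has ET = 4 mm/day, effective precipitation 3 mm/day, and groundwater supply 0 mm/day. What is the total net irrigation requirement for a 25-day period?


Daily deficit = ET - Pe - GW = 4 - 3 - 0 = 1 mm/day
NIR = 1 * 25 = 25 mm

25.0000 mm


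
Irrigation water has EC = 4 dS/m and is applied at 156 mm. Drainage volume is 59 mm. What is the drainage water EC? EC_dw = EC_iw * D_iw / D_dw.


EC_dw = EC_iw * D_iw / D_dw
EC_dw = 4 * 156 / 59
EC_dw = 624 / 59

10.5763 dS/m


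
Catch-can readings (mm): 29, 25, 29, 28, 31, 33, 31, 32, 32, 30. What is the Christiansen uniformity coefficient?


mean = 30.000000 mm
MAD = 1.800000 mm
CU = (1 - 1.800000/30.000000)*100

94.0000 %


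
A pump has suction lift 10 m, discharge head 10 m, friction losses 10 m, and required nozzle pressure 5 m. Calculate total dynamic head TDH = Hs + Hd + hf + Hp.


TDH = Hs + Hd + hf + Hp = 10 + 10 + 10 + 5 = 35

35 m


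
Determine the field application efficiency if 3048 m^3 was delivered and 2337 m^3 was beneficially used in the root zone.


Ea = V_root / V_field * 100 = 2337 / 3048 * 100 = 76.6732%

76.6732 %


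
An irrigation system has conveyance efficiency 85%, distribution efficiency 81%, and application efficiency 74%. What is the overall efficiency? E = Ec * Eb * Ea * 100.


Ec = 0.85, Eb = 0.81, Ea = 0.74
E = 0.85 * 0.81 * 0.74 * 100 = 50.9490%

50.9490 %


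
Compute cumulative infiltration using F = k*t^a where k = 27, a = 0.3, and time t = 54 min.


F = k * t^a = 27 * 54^0.3
F = 27 * 3.309163

89.3474 mm


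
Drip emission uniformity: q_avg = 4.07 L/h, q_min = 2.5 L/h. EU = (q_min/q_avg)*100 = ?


EU = (q_min/q_avg)*100 = (2.5/4.07)*100 = 61.4251%

61.4251 %


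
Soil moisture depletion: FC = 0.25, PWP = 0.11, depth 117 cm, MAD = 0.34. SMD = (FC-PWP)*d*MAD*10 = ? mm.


SMD = (FC - PWP) * d * MAD * 10
SMD = (0.25 - 0.11) * 117 * 0.34 * 10
SMD = 0.1400 * 117 * 0.34 * 10

55.6920 mm


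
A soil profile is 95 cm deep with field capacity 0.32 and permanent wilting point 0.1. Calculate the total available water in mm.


AWC = (FC - PWP) * d * 10
AWC = (0.32 - 0.1) * 95 * 10
AWC = 0.2200 * 95 * 10

209.0000 mm


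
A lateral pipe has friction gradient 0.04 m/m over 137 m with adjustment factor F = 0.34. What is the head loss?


hf = J * L * F = 0.04 * 137 * 0.34 = 1.8632 m

1.8632 m


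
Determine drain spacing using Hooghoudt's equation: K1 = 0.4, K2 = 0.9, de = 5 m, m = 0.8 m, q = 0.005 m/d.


S^2 = 8*K2*de*m/q + 4*K1*m^2/q
S^2 = 8*0.9*5*0.8/0.005 + 4*0.4*0.8^2/0.005
S = sqrt(5964.8000)

77.2321 m


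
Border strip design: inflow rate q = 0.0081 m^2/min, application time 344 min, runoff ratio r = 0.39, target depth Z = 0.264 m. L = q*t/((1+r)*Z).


L = q*t/((1+r)*Z)
L = 0.0081*344/((1+0.39)*0.264)
L = 2.7864/0.36696

7.5932 m


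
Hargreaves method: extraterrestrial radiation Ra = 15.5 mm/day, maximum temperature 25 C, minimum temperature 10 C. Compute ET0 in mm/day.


Tmean = (Tmax + Tmin)/2 = (25 + 10)/2 = 17.5
ET0 = 0.0023 * 15.5 * (17.5 + 17.8) * sqrt(25 - 10)
ET0 = 0.0023 * 15.5 * 35.3 * 3.872983

4.8739 mm/day


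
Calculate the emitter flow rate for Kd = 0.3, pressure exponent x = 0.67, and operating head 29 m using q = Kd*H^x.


q = Kd * H^x = 0.3 * 29^0.67 = 0.3 * 9.545675

2.8637 L/h


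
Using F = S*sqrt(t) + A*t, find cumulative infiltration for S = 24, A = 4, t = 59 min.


F = S*sqrt(t) + A*t
F = 24*sqrt(59) + 4*59
F = 24*7.681146 + 236

420.3475 mm


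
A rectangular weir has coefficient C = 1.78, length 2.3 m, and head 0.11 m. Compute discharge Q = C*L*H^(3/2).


Q = C * L * H^(3/2) = 1.78 * 2.3 * 0.11^1.5 = 1.78 * 2.3 * 0.036483

0.1494 m^3/s


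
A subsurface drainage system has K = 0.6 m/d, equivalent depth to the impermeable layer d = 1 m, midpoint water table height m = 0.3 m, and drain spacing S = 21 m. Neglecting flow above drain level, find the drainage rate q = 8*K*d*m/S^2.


q = 8*K*d*m/S^2
q = 8*0.6*1*0.3/21^2
q = 1.4400 / 441

0.0033 m/d


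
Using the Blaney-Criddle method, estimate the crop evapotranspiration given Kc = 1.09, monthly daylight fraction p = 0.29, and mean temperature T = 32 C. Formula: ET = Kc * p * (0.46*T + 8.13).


ET = Kc * p * (0.46*T + 8.13)
ET = 1.09 * 0.29 * (0.46*32 + 8.13)
ET = 1.09 * 0.29 * 22.8500

7.2229 mm/day


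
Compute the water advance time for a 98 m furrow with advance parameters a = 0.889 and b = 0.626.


t = (L/a)^(1/b)
t = (98/0.889)^(1/0.626)
t = 110.236220^(1/0.626)

1830.2015 min


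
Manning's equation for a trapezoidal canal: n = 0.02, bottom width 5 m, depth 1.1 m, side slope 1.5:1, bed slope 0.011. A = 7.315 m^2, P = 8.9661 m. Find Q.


R = A/P = 7.315/8.9661 = 0.815851
Q = (1/0.02) * 7.315 * 0.815851^(2/3) * 0.011^0.5

33.4930 m^3/s


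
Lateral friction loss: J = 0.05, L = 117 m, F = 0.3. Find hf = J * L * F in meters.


hf = J * L * F = 0.05 * 117 * 0.3 = 1.7550 m

1.7550 m


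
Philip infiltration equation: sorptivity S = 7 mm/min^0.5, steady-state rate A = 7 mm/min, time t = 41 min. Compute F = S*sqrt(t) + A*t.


F = S*sqrt(t) + A*t
F = 7*sqrt(41) + 7*41
F = 7*6.403124 + 287

331.8219 mm


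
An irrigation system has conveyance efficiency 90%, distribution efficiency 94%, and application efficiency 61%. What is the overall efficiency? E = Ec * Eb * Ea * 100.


Ec = 0.9, Eb = 0.94, Ea = 0.61
E = 0.9 * 0.94 * 0.61 * 100 = 51.6060%

51.6060 %


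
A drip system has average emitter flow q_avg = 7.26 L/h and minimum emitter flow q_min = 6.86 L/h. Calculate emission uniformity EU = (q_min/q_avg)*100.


EU = (q_min/q_avg)*100 = (6.86/7.26)*100 = 94.4904%

94.4904 %


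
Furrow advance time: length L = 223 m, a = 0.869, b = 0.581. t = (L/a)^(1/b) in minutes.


t = (L/a)^(1/b)
t = (223/0.869)^(1/0.581)
t = 256.616801^(1/0.581)

14021.3609 min


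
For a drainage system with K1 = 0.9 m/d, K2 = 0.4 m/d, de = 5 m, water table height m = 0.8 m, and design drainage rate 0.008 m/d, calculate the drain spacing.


S^2 = 8*K2*de*m/q + 4*K1*m^2/q
S^2 = 8*0.4*5*0.8/0.008 + 4*0.9*0.8^2/0.008
S = sqrt(1888.0000)

43.4511 m


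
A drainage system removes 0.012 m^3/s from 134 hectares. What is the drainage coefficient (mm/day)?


DC = Q * 86400 / (A * 10000) * 1000
DC = 0.012 * 86400 / (134 * 10000) * 1000
DC = 1036800.0000 / 1340000

0.7737 mm/day


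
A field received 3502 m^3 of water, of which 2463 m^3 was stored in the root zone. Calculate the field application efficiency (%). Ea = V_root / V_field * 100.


Ea = V_root / V_field * 100 = 2463 / 3502 * 100 = 70.3312%

70.3312 %


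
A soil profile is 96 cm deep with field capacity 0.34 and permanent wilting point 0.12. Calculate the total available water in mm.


AWC = (FC - PWP) * d * 10
AWC = (0.34 - 0.12) * 96 * 10
AWC = 0.2200 * 96 * 10

211.2000 mm


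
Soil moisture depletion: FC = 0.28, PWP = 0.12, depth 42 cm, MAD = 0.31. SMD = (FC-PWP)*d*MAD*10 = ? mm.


SMD = (FC - PWP) * d * MAD * 10
SMD = (0.28 - 0.12) * 42 * 0.31 * 10
SMD = 0.1600 * 42 * 0.31 * 10

20.8320 mm


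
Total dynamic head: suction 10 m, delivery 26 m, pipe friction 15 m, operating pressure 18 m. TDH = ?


TDH = Hs + Hd + hf + Hp = 10 + 26 + 15 + 18 = 69

69 m


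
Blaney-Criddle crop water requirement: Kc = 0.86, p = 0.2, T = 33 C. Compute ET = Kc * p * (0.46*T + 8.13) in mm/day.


ET = Kc * p * (0.46*T + 8.13)
ET = 0.86 * 0.2 * (0.46*33 + 8.13)
ET = 0.86 * 0.2 * 23.3100

4.0093 mm/day


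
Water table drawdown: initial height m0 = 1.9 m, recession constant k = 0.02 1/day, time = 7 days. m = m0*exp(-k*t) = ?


m = m0 * exp(-k*t)
m = 1.9 * exp(-0.02 * 7)
m = 1.9 * exp(-0.1400)

1.6518 m


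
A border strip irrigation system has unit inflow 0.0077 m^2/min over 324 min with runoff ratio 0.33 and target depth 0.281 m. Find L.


L = q*t/((1+r)*Z)
L = 0.0077*324/((1+0.33)*0.281)
L = 2.4948/0.37373

6.6754 m


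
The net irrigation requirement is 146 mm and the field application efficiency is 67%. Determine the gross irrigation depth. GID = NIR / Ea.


Ea = 67% = 0.67
GID = NIR / Ea = 146 / 0.67 = 217.9104 mm

217.9104 mm


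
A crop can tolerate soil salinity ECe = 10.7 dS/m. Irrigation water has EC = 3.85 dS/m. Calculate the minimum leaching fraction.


LR = ECiw / (5*ECe - ECiw)
LR = 3.85 / (5*10.7 - 3.85)
LR = 3.85 / 49.6500

0.0775


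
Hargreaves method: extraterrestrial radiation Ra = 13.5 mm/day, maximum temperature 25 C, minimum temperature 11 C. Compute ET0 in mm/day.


Tmean = (Tmax + Tmin)/2 = (25 + 11)/2 = 18.0
ET0 = 0.0023 * 13.5 * (18.0 + 17.8) * sqrt(25 - 11)
ET0 = 0.0023 * 13.5 * 35.8 * 3.741657

4.1592 mm/day


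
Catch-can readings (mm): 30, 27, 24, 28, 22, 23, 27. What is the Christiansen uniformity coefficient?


mean = 25.857143 mm
MAD = 2.448980 mm
CU = (1 - 2.448980/25.857143)*100

90.5288 %


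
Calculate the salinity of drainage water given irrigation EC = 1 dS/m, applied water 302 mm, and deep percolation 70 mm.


EC_dw = EC_iw * D_iw / D_dw
EC_dw = 1 * 302 / 70
EC_dw = 302 / 70

4.3143 dS/m


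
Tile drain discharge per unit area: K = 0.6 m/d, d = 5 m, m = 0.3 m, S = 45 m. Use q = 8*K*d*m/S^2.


q = 8*K*d*m/S^2
q = 8*0.6*5*0.3/45^2
q = 7.2000 / 2025

0.0036 m/d


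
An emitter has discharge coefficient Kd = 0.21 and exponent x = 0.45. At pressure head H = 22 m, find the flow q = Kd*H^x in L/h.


q = Kd * H^x = 0.21 * 22^0.45 = 0.21 * 4.018743

0.8439 L/h


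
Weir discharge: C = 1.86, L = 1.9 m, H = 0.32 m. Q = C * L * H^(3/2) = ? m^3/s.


Q = C * L * H^(3/2) = 1.86 * 1.9 * 0.32^1.5 = 1.86 * 1.9 * 0.181019

0.6397 m^3/s


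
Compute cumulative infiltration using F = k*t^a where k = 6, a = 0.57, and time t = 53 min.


F = k * t^a = 6 * 53^0.57
F = 6 * 9.612520

57.6751 mm


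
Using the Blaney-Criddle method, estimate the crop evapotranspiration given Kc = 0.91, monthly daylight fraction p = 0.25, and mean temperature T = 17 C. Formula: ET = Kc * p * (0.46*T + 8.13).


ET = Kc * p * (0.46*T + 8.13)
ET = 0.91 * 0.25 * (0.46*17 + 8.13)
ET = 0.91 * 0.25 * 15.9500

3.6286 mm/day


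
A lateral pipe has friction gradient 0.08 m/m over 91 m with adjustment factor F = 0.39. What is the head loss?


hf = J * L * F = 0.08 * 91 * 0.39 = 2.8392 m

2.8392 m


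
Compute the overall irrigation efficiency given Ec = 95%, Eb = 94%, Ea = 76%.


Ec = 0.95, Eb = 0.94, Ea = 0.76
E = 0.95 * 0.94 * 0.76 * 100 = 67.8680%

67.8680 %


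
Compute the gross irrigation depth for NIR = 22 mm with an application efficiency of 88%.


Ea = 88% = 0.88
GID = NIR / Ea = 22 / 0.88 = 25.0000 mm

25.0000 mm


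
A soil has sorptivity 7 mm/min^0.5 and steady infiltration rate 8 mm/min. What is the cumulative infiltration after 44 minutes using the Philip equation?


F = S*sqrt(t) + A*t
F = 7*sqrt(44) + 8*44
F = 7*6.633250 + 352

398.4327 mm


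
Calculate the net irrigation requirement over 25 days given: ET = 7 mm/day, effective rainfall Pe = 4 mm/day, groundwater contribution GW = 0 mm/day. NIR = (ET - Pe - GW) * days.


Daily deficit = ET - Pe - GW = 7 - 4 - 0 = 3 mm/day
NIR = 3 * 25 = 75 mm

75.0000 mm


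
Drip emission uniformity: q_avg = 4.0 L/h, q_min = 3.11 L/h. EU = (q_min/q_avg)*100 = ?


EU = (q_min/q_avg)*100 = (3.11/4.0)*100 = 77.7500%

77.7500 %


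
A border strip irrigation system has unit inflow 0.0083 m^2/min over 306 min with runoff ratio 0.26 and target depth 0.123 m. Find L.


L = q*t/((1+r)*Z)
L = 0.0083*306/((1+0.26)*0.123)
L = 2.5398/0.15498

16.3879 m


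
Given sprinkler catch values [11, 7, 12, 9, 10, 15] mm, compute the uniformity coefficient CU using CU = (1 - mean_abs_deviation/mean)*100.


mean = 10.666667 mm
MAD = 2.000000 mm
CU = (1 - 2.000000/10.666667)*100

81.2500 %


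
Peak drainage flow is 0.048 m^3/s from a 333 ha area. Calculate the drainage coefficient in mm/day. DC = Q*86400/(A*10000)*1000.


DC = Q * 86400 / (A * 10000) * 1000
DC = 0.048 * 86400 / (333 * 10000) * 1000
DC = 4147200.0000 / 3330000

1.2454 mm/day


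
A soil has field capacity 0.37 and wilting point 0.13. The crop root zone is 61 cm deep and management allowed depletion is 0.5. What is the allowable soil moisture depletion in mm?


SMD = (FC - PWP) * d * MAD * 10
SMD = (0.37 - 0.13) * 61 * 0.5 * 10
SMD = 0.2400 * 61 * 0.5 * 10

73.2000 mm


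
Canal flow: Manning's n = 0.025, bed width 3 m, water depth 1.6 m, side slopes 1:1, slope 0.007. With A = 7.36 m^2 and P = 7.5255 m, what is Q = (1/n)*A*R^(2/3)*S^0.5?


R = A/P = 7.36/7.5255 = 0.978008
Q = (1/0.025) * 7.36 * 0.978008^(2/3) * 0.007^0.5

24.2688 m^3/s


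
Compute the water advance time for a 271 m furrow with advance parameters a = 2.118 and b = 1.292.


t = (L/a)^(1/b)
t = (271/2.118)^(1/1.292)
t = 127.950897^(1/1.292)

42.7404 min


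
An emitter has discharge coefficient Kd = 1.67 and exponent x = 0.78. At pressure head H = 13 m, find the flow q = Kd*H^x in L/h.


q = Kd * H^x = 1.67 * 13^0.78 = 1.67 * 7.393938

12.3479 L/h


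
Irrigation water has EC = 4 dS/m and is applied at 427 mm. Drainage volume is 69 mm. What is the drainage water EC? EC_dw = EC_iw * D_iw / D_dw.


EC_dw = EC_iw * D_iw / D_dw
EC_dw = 4 * 427 / 69
EC_dw = 1708 / 69

24.7536 dS/m


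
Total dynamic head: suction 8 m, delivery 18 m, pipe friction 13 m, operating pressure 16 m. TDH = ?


TDH = Hs + Hd + hf + Hp = 8 + 18 + 13 + 16 = 55

55 m


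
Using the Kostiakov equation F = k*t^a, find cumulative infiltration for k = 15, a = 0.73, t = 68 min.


F = k * t^a = 15 * 68^0.73
F = 15 * 21.763639

326.4546 mm


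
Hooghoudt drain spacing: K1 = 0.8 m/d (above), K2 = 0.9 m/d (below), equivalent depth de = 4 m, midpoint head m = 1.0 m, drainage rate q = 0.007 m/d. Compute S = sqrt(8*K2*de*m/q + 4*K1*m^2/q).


S^2 = 8*K2*de*m/q + 4*K1*m^2/q
S^2 = 8*0.9*4*1.0/0.007 + 4*0.8*1.0^2/0.007
S = sqrt(4571.4286)

67.6123 m


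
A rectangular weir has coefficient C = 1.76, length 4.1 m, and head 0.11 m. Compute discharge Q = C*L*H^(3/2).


Q = C * L * H^(3/2) = 1.76 * 4.1 * 0.11^1.5 = 1.76 * 4.1 * 0.036483

0.2633 m^3/s


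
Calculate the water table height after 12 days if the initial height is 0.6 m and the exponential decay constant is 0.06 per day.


m = m0 * exp(-k*t)
m = 0.6 * exp(-0.06 * 12)
m = 0.6 * exp(-0.7200)

0.2921 m


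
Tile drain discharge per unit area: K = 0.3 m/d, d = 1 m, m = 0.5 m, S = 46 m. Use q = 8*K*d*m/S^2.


q = 8*K*d*m/S^2
q = 8*0.3*1*0.5/46^2
q = 1.2000 / 2116

5.6711e-04 m/d


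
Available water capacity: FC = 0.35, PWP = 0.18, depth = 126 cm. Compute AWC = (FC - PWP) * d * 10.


AWC = (FC - PWP) * d * 10
AWC = (0.35 - 0.18) * 126 * 10
AWC = 0.1700 * 126 * 10

214.2000 mm


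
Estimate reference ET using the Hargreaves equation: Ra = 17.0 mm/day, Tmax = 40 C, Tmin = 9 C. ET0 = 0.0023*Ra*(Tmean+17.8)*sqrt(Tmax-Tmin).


Tmean = (Tmax + Tmin)/2 = (40 + 9)/2 = 24.5
ET0 = 0.0023 * 17.0 * (24.5 + 17.8) * sqrt(40 - 9)
ET0 = 0.0023 * 17.0 * 42.3 * 5.567764

9.2087 mm/day


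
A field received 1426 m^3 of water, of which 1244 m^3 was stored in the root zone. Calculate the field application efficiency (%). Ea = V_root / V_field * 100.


Ea = V_root / V_field * 100 = 1244 / 1426 * 100 = 87.2370%

87.2370 %


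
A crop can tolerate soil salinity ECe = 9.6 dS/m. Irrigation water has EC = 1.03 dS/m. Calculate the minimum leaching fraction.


LR = ECiw / (5*ECe - ECiw)
LR = 1.03 / (5*9.6 - 1.03)
LR = 1.03 / 46.9700

0.0219


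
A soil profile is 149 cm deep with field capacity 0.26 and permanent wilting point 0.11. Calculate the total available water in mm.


AWC = (FC - PWP) * d * 10
AWC = (0.26 - 0.11) * 149 * 10
AWC = 0.1500 * 149 * 10

223.5000 mm


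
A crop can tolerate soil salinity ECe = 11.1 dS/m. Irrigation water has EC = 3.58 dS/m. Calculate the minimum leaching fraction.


LR = ECiw / (5*ECe - ECiw)
LR = 3.58 / (5*11.1 - 3.58)
LR = 3.58 / 51.9200

0.0690


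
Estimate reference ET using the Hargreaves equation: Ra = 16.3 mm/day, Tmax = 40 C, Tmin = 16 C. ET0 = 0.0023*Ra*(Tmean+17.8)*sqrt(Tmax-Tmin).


Tmean = (Tmax + Tmin)/2 = (40 + 16)/2 = 28.0
ET0 = 0.0023 * 16.3 * (28.0 + 17.8) * sqrt(40 - 16)
ET0 = 0.0023 * 16.3 * 45.8 * 4.898979

8.4118 mm/day


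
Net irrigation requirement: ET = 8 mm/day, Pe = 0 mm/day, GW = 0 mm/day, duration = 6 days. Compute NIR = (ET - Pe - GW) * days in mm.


Daily deficit = ET - Pe - GW = 8 - 0 - 0 = 8 mm/day
NIR = 8 * 6 = 48 mm

48.0000 mm


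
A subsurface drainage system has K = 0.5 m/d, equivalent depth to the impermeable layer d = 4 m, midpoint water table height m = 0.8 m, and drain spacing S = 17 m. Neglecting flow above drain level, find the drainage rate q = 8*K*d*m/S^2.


q = 8*K*d*m/S^2
q = 8*0.5*4*0.8/17^2
q = 12.8000 / 289

0.0443 m/d


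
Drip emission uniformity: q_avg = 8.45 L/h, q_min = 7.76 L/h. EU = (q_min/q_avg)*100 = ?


EU = (q_min/q_avg)*100 = (7.76/8.45)*100 = 91.8343%

91.8343 %


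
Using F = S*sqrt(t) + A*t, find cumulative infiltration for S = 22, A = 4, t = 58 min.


F = S*sqrt(t) + A*t
F = 22*sqrt(58) + 4*58
F = 22*7.615773 + 232

399.5470 mm


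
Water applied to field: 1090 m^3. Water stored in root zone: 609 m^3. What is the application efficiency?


Ea = V_root / V_field * 100 = 609 / 1090 * 100 = 55.8716%

55.8716 %


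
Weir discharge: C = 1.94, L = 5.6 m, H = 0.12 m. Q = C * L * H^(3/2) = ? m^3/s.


Q = C * L * H^(3/2) = 1.94 * 5.6 * 0.12^1.5 = 1.94 * 5.6 * 0.041569

0.4516 m^3/s


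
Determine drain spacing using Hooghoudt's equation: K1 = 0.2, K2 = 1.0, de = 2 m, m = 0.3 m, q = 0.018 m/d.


S^2 = 8*K2*de*m/q + 4*K1*m^2/q
S^2 = 8*1.0*2*0.3/0.018 + 4*0.2*0.3^2/0.018
S = sqrt(270.6667)

16.4520 m


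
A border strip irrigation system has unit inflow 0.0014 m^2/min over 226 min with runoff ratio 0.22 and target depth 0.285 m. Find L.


L = q*t/((1+r)*Z)
L = 0.0014*226/((1+0.22)*0.285)
L = 0.3164/0.3477

0.9100 m


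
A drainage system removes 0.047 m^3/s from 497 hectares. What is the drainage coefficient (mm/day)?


DC = Q * 86400 / (A * 10000) * 1000
DC = 0.047 * 86400 / (497 * 10000) * 1000
DC = 4060800.0000 / 4970000

0.8171 mm/day


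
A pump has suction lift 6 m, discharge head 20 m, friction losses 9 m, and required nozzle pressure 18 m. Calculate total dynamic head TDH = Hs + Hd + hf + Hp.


TDH = Hs + Hd + hf + Hp = 6 + 20 + 9 + 18 = 53

53 m


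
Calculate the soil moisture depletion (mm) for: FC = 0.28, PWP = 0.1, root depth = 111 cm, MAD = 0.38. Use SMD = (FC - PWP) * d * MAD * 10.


SMD = (FC - PWP) * d * MAD * 10
SMD = (0.28 - 0.1) * 111 * 0.38 * 10
SMD = 0.1800 * 111 * 0.38 * 10

75.9240 mm


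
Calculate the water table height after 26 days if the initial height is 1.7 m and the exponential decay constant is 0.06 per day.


m = m0 * exp(-k*t)
m = 1.7 * exp(-0.06 * 26)
m = 1.7 * exp(-1.5600)

0.3572 m


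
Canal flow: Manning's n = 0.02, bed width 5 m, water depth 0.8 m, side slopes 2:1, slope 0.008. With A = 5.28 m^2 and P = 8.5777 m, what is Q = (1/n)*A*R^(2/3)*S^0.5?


R = A/P = 5.28/8.5777 = 0.615550
Q = (1/0.02) * 5.28 * 0.615550^(2/3) * 0.008^0.5

17.0867 m^3/s


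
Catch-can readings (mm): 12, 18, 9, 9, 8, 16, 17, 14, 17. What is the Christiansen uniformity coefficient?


mean = 13.333333 mm
MAD = 3.407407 mm
CU = (1 - 3.407407/13.333333)*100

74.4444 %


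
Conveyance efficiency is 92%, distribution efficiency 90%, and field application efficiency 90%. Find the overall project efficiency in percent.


Ec = 0.92, Eb = 0.9, Ea = 0.9
E = 0.92 * 0.9 * 0.9 * 100 = 74.5200%

74.5200 %


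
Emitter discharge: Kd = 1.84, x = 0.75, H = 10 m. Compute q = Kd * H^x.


q = Kd * H^x = 1.84 * 10^0.75 = 1.84 * 5.623413

10.3471 L/h


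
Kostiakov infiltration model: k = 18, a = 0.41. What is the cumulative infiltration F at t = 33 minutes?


F = k * t^a = 18 * 33^0.41
F = 18 * 4.193636

75.4854 mm


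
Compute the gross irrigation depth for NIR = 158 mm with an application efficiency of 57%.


Ea = 57% = 0.57
GID = NIR / Ea = 158 / 0.57 = 277.1930 mm

277.1930 mm


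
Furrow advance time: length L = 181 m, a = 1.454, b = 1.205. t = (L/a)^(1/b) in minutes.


t = (L/a)^(1/b)
t = (181/1.454)^(1/1.205)
t = 124.484182^(1/1.205)

54.7878 min


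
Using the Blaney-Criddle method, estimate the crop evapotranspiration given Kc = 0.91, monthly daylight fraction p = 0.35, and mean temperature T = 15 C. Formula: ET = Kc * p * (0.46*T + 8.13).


ET = Kc * p * (0.46*T + 8.13)
ET = 0.91 * 0.35 * (0.46*15 + 8.13)
ET = 0.91 * 0.35 * 15.0300

4.7871 mm/day


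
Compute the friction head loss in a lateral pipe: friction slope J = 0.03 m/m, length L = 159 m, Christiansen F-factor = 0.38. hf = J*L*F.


hf = J * L * F = 0.03 * 159 * 0.38 = 1.8126 m

1.8126 m


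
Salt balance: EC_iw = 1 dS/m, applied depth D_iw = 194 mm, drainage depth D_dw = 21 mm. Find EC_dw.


EC_dw = EC_iw * D_iw / D_dw
EC_dw = 1 * 194 / 21
EC_dw = 194 / 21

9.2381 dS/m


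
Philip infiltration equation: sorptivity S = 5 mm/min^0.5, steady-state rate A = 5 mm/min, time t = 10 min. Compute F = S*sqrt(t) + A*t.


F = S*sqrt(t) + A*t
F = 5*sqrt(10) + 5*10
F = 5*3.162278 + 50

65.8114 mm


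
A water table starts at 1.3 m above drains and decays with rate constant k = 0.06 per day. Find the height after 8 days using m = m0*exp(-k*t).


m = m0 * exp(-k*t)
m = 1.3 * exp(-0.06 * 8)
m = 1.3 * exp(-0.4800)

0.8044 m


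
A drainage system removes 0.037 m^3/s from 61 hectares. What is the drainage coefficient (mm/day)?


DC = Q * 86400 / (A * 10000) * 1000
DC = 0.037 * 86400 / (61 * 10000) * 1000
DC = 3196800.0000 / 610000

5.2407 mm/day


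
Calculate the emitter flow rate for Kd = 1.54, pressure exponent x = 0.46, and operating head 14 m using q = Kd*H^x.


q = Kd * H^x = 1.54 * 14^0.46 = 1.54 * 3.366812

5.1849 L/h


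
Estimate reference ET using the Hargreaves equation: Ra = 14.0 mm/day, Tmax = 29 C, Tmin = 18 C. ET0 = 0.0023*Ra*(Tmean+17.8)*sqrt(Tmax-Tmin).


Tmean = (Tmax + Tmin)/2 = (29 + 18)/2 = 23.5
ET0 = 0.0023 * 14.0 * (23.5 + 17.8) * sqrt(29 - 18)
ET0 = 0.0023 * 14.0 * 41.3 * 3.316625

4.4106 mm/day


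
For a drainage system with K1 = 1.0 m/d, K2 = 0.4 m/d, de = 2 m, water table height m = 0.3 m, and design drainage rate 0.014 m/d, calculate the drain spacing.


S^2 = 8*K2*de*m/q + 4*K1*m^2/q
S^2 = 8*0.4*2*0.3/0.014 + 4*1.0*0.3^2/0.014
S = sqrt(162.8571)

12.7615 m


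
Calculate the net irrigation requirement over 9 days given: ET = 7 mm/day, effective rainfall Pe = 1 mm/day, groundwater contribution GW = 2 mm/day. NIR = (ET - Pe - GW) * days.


Daily deficit = ET - Pe - GW = 7 - 1 - 2 = 4 mm/day
NIR = 4 * 9 = 36 mm

36.0000 mm


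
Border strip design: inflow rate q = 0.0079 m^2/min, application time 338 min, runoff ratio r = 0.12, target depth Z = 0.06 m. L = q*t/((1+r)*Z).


L = q*t/((1+r)*Z)
L = 0.0079*338/((1+0.12)*0.06)
L = 2.6702/0.0672

39.7351 m


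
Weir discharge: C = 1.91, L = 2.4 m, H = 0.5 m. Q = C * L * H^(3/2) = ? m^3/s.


Q = C * L * H^(3/2) = 1.91 * 2.4 * 0.5^1.5 = 1.91 * 2.4 * 0.353553

1.6207 m^3/s


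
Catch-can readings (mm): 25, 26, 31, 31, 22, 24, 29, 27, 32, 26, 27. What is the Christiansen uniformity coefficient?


mean = 27.272727 mm
MAD = 2.528926 mm
CU = (1 - 2.528926/27.272727)*100

90.7273 %


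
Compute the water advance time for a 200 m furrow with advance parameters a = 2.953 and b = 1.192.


t = (L/a)^(1/b)
t = (200/2.953)^(1/1.192)
t = 67.727735^(1/1.192)

34.3461 min


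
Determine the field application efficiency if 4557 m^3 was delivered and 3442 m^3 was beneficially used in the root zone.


Ea = V_root / V_field * 100 = 3442 / 4557 * 100 = 75.5321%

75.5321 %


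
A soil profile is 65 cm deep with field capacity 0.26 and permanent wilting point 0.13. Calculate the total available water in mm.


AWC = (FC - PWP) * d * 10
AWC = (0.26 - 0.13) * 65 * 10
AWC = 0.1300 * 65 * 10

84.5000 mm


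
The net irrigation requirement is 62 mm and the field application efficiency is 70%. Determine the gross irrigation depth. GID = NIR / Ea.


Ea = 70% = 0.7
GID = NIR / Ea = 62 / 0.7 = 88.5714 mm

88.5714 mm


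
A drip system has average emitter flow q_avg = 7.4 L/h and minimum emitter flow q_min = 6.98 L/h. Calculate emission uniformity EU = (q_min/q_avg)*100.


EU = (q_min/q_avg)*100 = (6.98/7.4)*100 = 94.3243%

94.3243 %


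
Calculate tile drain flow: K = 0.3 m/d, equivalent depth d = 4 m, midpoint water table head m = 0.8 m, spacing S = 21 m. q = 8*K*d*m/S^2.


q = 8*K*d*m/S^2
q = 8*0.3*4*0.8/21^2
q = 7.6800 / 441

0.0174 m/d


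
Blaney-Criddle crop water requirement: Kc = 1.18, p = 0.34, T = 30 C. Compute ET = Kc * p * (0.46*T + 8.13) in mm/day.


ET = Kc * p * (0.46*T + 8.13)
ET = 1.18 * 0.34 * (0.46*30 + 8.13)
ET = 1.18 * 0.34 * 21.9300

8.7983 mm/day


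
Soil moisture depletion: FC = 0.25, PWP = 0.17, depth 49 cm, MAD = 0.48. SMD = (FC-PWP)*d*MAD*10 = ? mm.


SMD = (FC - PWP) * d * MAD * 10
SMD = (0.25 - 0.17) * 49 * 0.48 * 10
SMD = 0.0800 * 49 * 0.48 * 10

18.8160 mm


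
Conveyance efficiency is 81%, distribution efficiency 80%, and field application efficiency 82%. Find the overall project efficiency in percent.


Ec = 0.81, Eb = 0.8, Ea = 0.82
E = 0.81 * 0.8 * 0.82 * 100 = 53.1360%

53.1360 %


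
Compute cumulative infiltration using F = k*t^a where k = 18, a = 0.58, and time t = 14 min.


F = k * t^a = 18 * 14^0.58
F = 18 * 4.621195

83.1815 mm


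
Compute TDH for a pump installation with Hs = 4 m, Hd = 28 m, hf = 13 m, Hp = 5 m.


TDH = Hs + Hd + hf + Hp = 4 + 28 + 13 + 5 = 50

50 m


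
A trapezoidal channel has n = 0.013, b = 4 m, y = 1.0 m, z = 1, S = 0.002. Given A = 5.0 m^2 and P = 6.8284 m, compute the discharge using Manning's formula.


R = A/P = 5.0/6.8284 = 0.732236
Q = (1/0.013) * 5.0 * 0.732236^(2/3) * 0.002^0.5

13.9736 m^3/s


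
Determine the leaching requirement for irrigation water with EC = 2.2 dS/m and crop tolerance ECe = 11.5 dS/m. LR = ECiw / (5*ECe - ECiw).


LR = ECiw / (5*ECe - ECiw)
LR = 2.2 / (5*11.5 - 2.2)
LR = 2.2 / 55.3000

0.0398


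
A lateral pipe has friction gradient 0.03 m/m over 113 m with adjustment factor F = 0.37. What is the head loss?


hf = J * L * F = 0.03 * 113 * 0.37 = 1.2543 m

1.2543 m


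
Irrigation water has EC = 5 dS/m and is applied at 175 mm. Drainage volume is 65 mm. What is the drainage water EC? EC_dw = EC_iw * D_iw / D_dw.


EC_dw = EC_iw * D_iw / D_dw
EC_dw = 5 * 175 / 65
EC_dw = 875 / 65

13.4615 dS/m


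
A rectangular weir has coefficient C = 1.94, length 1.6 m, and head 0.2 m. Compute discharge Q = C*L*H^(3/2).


Q = C * L * H^(3/2) = 1.94 * 1.6 * 0.2^1.5 = 1.94 * 1.6 * 0.089443

0.2776 m^3/s


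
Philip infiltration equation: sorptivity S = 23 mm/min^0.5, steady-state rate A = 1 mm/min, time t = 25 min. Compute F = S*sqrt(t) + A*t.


F = S*sqrt(t) + A*t
F = 23*sqrt(25) + 1*25
F = 23*5.000000 + 25

140.0000 mm


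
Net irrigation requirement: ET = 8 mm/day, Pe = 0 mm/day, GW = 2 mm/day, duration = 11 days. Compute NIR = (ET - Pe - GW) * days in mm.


Daily deficit = ET - Pe - GW = 8 - 0 - 2 = 6 mm/day
NIR = 6 * 11 = 66 mm

66.0000 mm


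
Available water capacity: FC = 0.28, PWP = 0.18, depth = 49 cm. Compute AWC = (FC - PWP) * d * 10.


AWC = (FC - PWP) * d * 10
AWC = (0.28 - 0.18) * 49 * 10
AWC = 0.1000 * 49 * 10

49.0000 mm


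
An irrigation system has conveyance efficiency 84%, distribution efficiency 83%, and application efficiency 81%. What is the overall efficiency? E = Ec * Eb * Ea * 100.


Ec = 0.84, Eb = 0.83, Ea = 0.81
E = 0.84 * 0.83 * 0.81 * 100 = 56.4732%

56.4732 %


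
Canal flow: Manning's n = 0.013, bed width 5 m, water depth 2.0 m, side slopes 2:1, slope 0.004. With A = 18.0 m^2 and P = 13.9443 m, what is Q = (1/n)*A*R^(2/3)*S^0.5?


R = A/P = 18.0/13.9443 = 1.290850
Q = (1/0.013) * 18.0 * 1.290850^(2/3) * 0.004^0.5

103.8189 m^3/s


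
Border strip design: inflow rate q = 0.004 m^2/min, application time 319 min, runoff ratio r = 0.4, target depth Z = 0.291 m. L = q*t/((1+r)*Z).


L = q*t/((1+r)*Z)
L = 0.004*319/((1+0.4)*0.291)
L = 1.276/0.4074

3.1321 m


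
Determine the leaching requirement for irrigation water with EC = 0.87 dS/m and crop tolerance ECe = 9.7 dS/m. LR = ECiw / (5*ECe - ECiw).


LR = ECiw / (5*ECe - ECiw)
LR = 0.87 / (5*9.7 - 0.87)
LR = 0.87 / 47.6300

0.0183


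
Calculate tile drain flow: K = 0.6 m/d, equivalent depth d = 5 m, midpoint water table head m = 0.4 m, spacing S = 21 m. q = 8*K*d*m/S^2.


q = 8*K*d*m/S^2
q = 8*0.6*5*0.4/21^2
q = 9.6000 / 441

0.0218 m/d


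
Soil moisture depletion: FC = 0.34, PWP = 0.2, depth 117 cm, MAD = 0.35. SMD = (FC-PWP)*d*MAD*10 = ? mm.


SMD = (FC - PWP) * d * MAD * 10
SMD = (0.34 - 0.2) * 117 * 0.35 * 10
SMD = 0.1400 * 117 * 0.35 * 10

57.3300 mm


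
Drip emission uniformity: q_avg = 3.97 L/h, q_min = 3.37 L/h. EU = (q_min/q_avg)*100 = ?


EU = (q_min/q_avg)*100 = (3.37/3.97)*100 = 84.8866%

84.8866 %


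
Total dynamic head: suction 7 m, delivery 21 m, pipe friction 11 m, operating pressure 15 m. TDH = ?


TDH = Hs + Hd + hf + Hp = 7 + 21 + 11 + 15 = 54

54 m


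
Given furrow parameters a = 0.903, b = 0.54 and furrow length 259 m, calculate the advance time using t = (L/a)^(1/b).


t = (L/a)^(1/b)
t = (259/0.903)^(1/0.54)
t = 286.821705^(1/0.54)

35574.0538 min


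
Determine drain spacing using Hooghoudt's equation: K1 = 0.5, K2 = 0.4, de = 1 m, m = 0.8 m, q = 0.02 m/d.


S^2 = 8*K2*de*m/q + 4*K1*m^2/q
S^2 = 8*0.4*1*0.8/0.02 + 4*0.5*0.8^2/0.02
S = sqrt(192.0000)

13.8564 m


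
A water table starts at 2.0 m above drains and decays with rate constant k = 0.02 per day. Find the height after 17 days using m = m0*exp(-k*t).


m = m0 * exp(-k*t)
m = 2.0 * exp(-0.02 * 17)
m = 2.0 * exp(-0.3400)

1.4235 m


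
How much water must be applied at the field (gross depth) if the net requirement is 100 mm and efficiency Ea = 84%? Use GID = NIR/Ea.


Ea = 84% = 0.84
GID = NIR / Ea = 100 / 0.84 = 119.0476 mm

119.0476 mm


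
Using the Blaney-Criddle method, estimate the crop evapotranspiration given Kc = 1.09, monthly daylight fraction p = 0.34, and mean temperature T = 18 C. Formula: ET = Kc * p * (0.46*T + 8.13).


ET = Kc * p * (0.46*T + 8.13)
ET = 1.09 * 0.34 * (0.46*18 + 8.13)
ET = 1.09 * 0.34 * 16.4100

6.0815 mm/day


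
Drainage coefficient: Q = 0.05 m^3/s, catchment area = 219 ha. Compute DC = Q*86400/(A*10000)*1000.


DC = Q * 86400 / (A * 10000) * 1000
DC = 0.05 * 86400 / (219 * 10000) * 1000
DC = 4320000.0000 / 2190000

1.9726 mm/day


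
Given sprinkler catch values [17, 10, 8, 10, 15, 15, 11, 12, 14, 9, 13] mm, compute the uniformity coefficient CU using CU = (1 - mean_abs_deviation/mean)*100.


mean = 12.181818 mm
MAD = 2.380165 mm
CU = (1 - 2.380165/12.181818)*100

80.4613 %


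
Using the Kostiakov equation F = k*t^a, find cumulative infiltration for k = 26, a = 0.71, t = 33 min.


F = k * t^a = 26 * 33^0.71
F = 26 * 11.971399

311.2564 mm


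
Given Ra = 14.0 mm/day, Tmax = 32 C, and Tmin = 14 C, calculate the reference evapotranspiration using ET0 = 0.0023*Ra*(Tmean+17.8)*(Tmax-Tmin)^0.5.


Tmean = (Tmax + Tmin)/2 = (32 + 14)/2 = 23.0
ET0 = 0.0023 * 14.0 * (23.0 + 17.8) * sqrt(32 - 14)
ET0 = 0.0023 * 14.0 * 40.8 * 4.242641

5.5738 mm/day


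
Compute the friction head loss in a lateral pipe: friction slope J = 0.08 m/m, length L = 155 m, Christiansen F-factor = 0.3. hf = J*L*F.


hf = J * L * F = 0.08 * 155 * 0.3 = 3.7200 m

3.7200 m


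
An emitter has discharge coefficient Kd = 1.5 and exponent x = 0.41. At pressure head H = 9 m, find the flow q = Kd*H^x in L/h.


q = Kd * H^x = 1.5 * 9^0.41 = 1.5 * 2.461724

3.6926 L/h


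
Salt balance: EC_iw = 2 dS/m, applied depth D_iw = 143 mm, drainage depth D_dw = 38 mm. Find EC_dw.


EC_dw = EC_iw * D_iw / D_dw
EC_dw = 2 * 143 / 38
EC_dw = 286 / 38

7.5263 dS/m


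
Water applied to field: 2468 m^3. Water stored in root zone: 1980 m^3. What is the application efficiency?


Ea = V_root / V_field * 100 = 1980 / 2468 * 100 = 80.2269%

80.2269 %


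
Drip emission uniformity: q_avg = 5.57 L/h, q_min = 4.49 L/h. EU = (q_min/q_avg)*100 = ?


EU = (q_min/q_avg)*100 = (4.49/5.57)*100 = 80.6104%

80.6104 %


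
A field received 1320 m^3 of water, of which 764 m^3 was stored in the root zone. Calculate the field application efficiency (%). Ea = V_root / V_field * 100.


Ea = V_root / V_field * 100 = 764 / 1320 * 100 = 57.8788%

57.8788 %


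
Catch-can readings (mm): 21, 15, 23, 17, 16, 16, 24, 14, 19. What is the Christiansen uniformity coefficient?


mean = 18.333333 mm
MAD = 3.037037 mm
CU = (1 - 3.037037/18.333333)*100

83.4343 %


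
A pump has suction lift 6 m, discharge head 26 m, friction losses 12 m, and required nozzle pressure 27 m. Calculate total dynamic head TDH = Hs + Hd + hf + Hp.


TDH = Hs + Hd + hf + Hp = 6 + 26 + 12 + 27 = 71

71 m


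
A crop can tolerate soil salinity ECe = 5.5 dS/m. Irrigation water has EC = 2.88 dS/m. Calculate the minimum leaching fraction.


LR = ECiw / (5*ECe - ECiw)
LR = 2.88 / (5*5.5 - 2.88)
LR = 2.88 / 24.6200

0.1170


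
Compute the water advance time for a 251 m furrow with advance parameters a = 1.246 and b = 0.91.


t = (L/a)^(1/b)
t = (251/1.246)^(1/0.91)
t = 201.444623^(1/0.91)

340.4389 min


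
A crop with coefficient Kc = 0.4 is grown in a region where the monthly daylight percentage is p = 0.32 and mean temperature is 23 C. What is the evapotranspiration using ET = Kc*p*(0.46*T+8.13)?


ET = Kc * p * (0.46*T + 8.13)
ET = 0.4 * 0.32 * (0.46*23 + 8.13)
ET = 0.4 * 0.32 * 18.7100

2.3949 mm/day


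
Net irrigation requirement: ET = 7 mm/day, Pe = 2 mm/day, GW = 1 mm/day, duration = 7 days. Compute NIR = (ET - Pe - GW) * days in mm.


Daily deficit = ET - Pe - GW = 7 - 2 - 1 = 4 mm/day
NIR = 4 * 7 = 28 mm

28.0000 mm
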